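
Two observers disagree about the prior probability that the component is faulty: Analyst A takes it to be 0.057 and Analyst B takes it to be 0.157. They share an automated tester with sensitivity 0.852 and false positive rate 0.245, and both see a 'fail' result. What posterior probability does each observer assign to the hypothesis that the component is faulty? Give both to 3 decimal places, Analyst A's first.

The likelihood ratio for a 'fail' result is 0.852/0.245 = 3.4776.
Analyst A: prior odds 0.057/0.943 = 0.060445; posterior odds 0.21020; posterior probability 0.174.
Analyst B: prior odds 0.157/0.843 = 0.18624; posterior odds 0.64766; posterior probability 0.393.

Analyst A: 0.174; Analyst B: 0.393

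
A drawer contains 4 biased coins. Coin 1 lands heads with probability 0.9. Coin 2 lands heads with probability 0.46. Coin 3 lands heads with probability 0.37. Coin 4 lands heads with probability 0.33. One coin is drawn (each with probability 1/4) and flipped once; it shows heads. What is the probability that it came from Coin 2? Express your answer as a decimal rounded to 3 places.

P(heads|C1) = 0.9; P(heads|C2) = 0.46; P(heads|C3) = 0.37; P(heads|C4) = 0.33.
Prior × likelihood for each source: 0.25·0.9=0.2250, 0.25·0.46=0.1150, 0.25·0.37=0.09250, 0.25·0.33=0.08250. Summing gives P(heads) = 0.51500.
P(Coin 2 | heads) = 0.1150 / 0.51500 = 0.223.

Posterior probability ≈ 0.223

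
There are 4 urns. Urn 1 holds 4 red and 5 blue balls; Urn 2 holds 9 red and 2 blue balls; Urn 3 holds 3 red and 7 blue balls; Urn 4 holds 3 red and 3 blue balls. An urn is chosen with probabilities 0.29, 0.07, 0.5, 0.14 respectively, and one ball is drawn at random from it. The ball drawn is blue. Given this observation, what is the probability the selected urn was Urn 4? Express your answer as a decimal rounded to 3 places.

Posterior probability ≈ 0.118

Tabulate prior·likelihood by source: [1] prior 0.29, lik 0.5556, product 0.1611; [2] prior 0.07, lik 0.1818, product 0.01273; [3] prior 0.5, lik 0.7, product 0.3500; [4] prior 0.14, lik 0.5, product 0.07000.
Normalizing constant = 0.59384; the posterior for Urn 4 is its product over the sum, 0.07000/0.59384 = 0.118.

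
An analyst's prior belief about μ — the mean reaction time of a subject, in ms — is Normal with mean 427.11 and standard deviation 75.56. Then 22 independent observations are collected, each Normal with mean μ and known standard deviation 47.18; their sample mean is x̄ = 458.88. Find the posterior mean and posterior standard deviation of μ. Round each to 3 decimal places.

Posterior mean ≈ 458.327; posterior SD ≈ 9.971

With known σ, the Normal prior is conjugate. Weight on the data is w = (n/σ²)/(n/σ² + 1/τ₀²) = 0.00988341/(0.00988341+0.00017515) = 0.98259.
Posterior mean = w·x̄ + (1−w)·μ₀ = 0.98259·458.88 + 0.017413·427.11 = 458.327. Posterior variance = 1/(0.00988341+0.00017515) = 99.4178, so SD = 9.971.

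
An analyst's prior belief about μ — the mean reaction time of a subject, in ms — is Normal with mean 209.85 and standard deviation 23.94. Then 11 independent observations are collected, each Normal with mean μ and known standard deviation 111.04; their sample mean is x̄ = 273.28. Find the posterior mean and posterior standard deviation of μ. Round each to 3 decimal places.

Posterior mean ≈ 231.310; posterior SD ≈ 19.474

With known σ, the Normal prior is conjugate. Weight on the data is w = (n/σ²)/(n/σ² + 1/τ₀²) = 0.00089214/(0.00089214+0.00174482) = 0.33832.
Posterior mean = w·x̄ + (1−w)·μ₀ = 0.33832·273.28 + 0.66168·209.85 = 231.310. Posterior variance = 1/(0.00089214+0.00174482) = 379.224, so SD = 19.474.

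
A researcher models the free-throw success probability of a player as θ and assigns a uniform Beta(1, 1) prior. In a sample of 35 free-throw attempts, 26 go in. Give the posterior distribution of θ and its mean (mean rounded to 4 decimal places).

The binomial likelihood is conjugate to the Beta prior: with 26 successes and 9 failures, the posterior is Beta(1+26, 1+9) = Beta(27, 10).
E[θ | data] = 27/(27+10) = 0.7297.

Posterior: Beta(27, 10); mean ≈ 0.7297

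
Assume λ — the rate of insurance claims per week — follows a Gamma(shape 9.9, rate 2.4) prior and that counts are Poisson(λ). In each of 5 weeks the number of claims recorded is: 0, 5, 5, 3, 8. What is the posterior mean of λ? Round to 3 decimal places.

The Poisson likelihood adds the total count to the shape and the number of exposure periods to the rate. Here ∑xᵢ = 21 and n = 5, so shape 9.9→30.9 and rate 2.4→7.4.
E[λ | data] = 30.9/7.4 = 4.176.

Posterior mean ≈ 4.176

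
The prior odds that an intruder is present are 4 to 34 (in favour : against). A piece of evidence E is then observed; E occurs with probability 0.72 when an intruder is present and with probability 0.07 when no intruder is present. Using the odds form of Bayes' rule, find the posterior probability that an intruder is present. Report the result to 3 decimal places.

Prior odds = 4/34 = 0.11765.
Likelihood ratio for E = 0.72/0.07 = 10.286.
Posterior odds = prior odds × LR = 1.2101.
Posterior probability = odds/(1+odds) = 1.2101/2.2101 = 0.548.

Posterior probability ≈ 0.548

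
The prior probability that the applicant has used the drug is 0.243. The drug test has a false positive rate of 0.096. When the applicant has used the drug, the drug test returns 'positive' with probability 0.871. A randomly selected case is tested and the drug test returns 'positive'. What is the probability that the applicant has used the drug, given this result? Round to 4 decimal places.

P(H | E) ≈ 0.7444

Write H for 'the applicant has used the drug'. Prior odds H:¬H = 0.243/0.757 = 0.32100. For the 'positive' outcome, the likelihood ratio is 0.871/0.096 = 9.0729.
Posterior odds = 0.32100 × 9.0729 = 2.9124, so P(H|E) = 2.9124/(1+2.9124) = 0.7444.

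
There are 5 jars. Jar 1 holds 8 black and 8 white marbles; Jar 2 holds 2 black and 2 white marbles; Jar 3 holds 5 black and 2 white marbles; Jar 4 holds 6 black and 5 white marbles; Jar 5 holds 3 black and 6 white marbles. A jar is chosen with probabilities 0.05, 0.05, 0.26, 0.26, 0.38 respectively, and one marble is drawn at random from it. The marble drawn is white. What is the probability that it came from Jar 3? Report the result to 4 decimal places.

Posterior probability ≈ 0.1498

Tabulate prior·likelihood by source: [1] prior 0.05, lik 0.5, product 0.02500; [2] prior 0.05, lik 0.5, product 0.02500; [3] prior 0.26, lik 0.2857, product 0.07429; [4] prior 0.26, lik 0.4545, product 0.1182; [5] prior 0.38, lik 0.6667, product 0.2533.
Normalizing constant = 0.49580; the posterior for Jar 3 is its product over the sum, 0.07429/0.49580 = 0.1498.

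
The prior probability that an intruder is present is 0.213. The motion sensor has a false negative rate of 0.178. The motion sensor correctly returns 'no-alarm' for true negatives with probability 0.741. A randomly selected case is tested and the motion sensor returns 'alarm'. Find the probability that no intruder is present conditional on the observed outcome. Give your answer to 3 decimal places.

P(¬H | E) ≈ 0.538

Let H be the event that an intruder is present. P(H) = 0.213, so P(¬H) = 0.787. With E the 'alarm' result, P(E|H) = 0.822 and P(E|¬H) = 0.259.
P(E) = 0.822·0.213 + 0.259·0.787 = 0.17509 + 0.20383 = 0.37892.
By Bayes' theorem, P(H|E) = 0.17509 / 0.37892 = 0.462. Hence P(¬H|E) = 1 − 0.462 = 0.538.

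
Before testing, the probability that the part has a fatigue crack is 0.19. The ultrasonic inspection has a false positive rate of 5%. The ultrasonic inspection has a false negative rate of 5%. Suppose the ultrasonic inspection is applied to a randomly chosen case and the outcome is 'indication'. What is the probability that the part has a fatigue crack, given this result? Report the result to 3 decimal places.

P(H | E) ≈ 0.817

Write H for 'the part has a fatigue crack'. Prior odds H:¬H = 0.19/0.81 = 0.23457. For the 'indication' outcome, the likelihood ratio is 0.95/0.05 = 19.000.
Posterior odds = 0.23457 × 19.000 = 4.4568, so P(H|E) = 4.4568/(1+4.4568) = 0.817.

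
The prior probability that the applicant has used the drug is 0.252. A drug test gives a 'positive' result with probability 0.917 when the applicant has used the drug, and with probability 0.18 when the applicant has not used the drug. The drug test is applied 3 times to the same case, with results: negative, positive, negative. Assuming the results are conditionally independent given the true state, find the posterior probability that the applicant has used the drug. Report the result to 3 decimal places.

With H the event that the applicant has used the drug, the joint likelihood of the observed sequence is P(data|H) = 0.083·0.917·0.083 = 0.0063172 and P(data|¬H) = 0.82·0.18·0.82 = 0.12103.
Bayes: P(H|data) = 0.252·0.0063172 / (0.252·0.0063172 + 0.748·0.12103) = 0.0015919/0.092124 = 0.0173.

Posterior P(H) ≈ 0.017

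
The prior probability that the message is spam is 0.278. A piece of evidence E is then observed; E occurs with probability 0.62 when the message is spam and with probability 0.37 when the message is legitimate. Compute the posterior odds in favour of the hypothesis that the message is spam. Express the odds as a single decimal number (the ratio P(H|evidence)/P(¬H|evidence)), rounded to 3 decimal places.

Posterior odds ≈ 0.645

Prior odds = 0.278/(1−0.278) = 0.38504. In log-odds, ln(0.38504) = -0.95440.
Add log likelihood ratio: ln(1.6757) = 0.51622.
Posterior log-odds = -0.43819, so posterior odds = exp(-0.43819) = 0.64520.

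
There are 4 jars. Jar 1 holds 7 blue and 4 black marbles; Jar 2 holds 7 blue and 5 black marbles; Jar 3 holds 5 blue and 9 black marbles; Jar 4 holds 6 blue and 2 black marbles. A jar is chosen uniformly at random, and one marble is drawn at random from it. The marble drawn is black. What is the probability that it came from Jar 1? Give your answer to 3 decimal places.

Posterior probability ≈ 0.217

P(black|Jar 1) = 0.3636; P(black|Jar 2) = 0.4167; P(black|Jar 3) = 0.6429; P(black|Jar 4) = 0.25.
Prior × likelihood for each source: 0.25·0.3636=0.09091, 0.25·0.4167=0.1042, 0.25·0.6429=0.1607, 0.25·0.25=0.06250. Summing gives P(black) = 0.41829.
P(Jar 1 | black) = 0.09091 / 0.41829 = 0.217.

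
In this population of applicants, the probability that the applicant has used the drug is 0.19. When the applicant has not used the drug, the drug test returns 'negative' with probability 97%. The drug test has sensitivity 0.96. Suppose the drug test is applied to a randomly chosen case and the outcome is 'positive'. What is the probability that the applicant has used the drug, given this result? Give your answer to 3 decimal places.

P(H | E) ≈ 0.882

Let H be the event that the applicant has used the drug. P(H) = 0.19, so P(¬H) = 0.81. With E the 'positive' result, P(E|H) = 0.96 and P(E|¬H) = 0.03.
P(E) = 0.96·0.19 + 0.03·0.81 = 0.18240 + 0.024300 = 0.20670.
By Bayes' theorem, P(H|E) = 0.18240 / 0.20670 = 0.882.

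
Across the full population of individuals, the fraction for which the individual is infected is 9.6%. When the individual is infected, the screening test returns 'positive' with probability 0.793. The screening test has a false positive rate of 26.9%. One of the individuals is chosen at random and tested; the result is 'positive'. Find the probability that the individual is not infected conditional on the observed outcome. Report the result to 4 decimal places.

Write H for 'the individual is infected'. Prior odds H:¬H = 0.096/0.904 = 0.10619. For the 'positive' outcome, the likelihood ratio is 0.793/0.269 = 2.9480.
Posterior odds = 0.10619 × 2.9480 = 0.31306, so P(H|E) = 0.31306/(1+0.31306) = 0.2384. Then P(¬H|E) = 1 − 0.2384 = 0.7616.

P(¬H | E) ≈ 0.7616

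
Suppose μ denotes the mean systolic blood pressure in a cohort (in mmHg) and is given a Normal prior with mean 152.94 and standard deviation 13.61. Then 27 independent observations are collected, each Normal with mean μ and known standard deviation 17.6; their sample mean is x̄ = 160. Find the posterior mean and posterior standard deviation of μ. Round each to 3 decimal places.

Prior precision 1/τ₀² = 1/13.61² = 0.00539863; data precision n/σ² = 27/17.6² = 0.0871643.
Posterior precision = 0.00539863 + 0.0871643 = 0.0925629, giving posterior SD = 1/√0.0925629 = 3.287.
Posterior mean = (0.00539863·152.94 + 0.0871643·160) / 0.0925629 = 159.588.

Posterior mean ≈ 159.588; posterior SD ≈ 3.287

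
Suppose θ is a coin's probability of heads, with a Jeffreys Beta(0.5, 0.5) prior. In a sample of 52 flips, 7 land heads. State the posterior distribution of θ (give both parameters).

Posterior: Beta(7.5, 45.5)

Observing 7 successes and 45 failures updates Beta(0.5, 0.5) by adding the success and failure counts to the two shape parameters: α = 0.5+7 = 7.5, β = 0.5+45 = 45.5.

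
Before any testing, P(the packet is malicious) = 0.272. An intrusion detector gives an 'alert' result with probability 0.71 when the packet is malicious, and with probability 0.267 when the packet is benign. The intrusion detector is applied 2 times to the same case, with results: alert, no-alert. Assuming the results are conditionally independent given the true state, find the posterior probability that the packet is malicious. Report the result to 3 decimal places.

Posterior P(H) ≈ 0.282

Let H be the event that the packet is malicious; start with P(H) = 0.272. P('alert'|H) = 0.71, P('alert'|¬H) = 0.267.
Update on result 1 ('alert'): P(H) ← 0.71·0.2720 / (0.71·0.2720 + 0.267·0.7280) = 0.19312/0.38750 = 0.4984.
Update on result 2 ('no-alert'): P(H) ← 0.29·0.4984 / (0.29·0.4984 + 0.733·0.5016) = 0.14453/0.51222 = 0.2822.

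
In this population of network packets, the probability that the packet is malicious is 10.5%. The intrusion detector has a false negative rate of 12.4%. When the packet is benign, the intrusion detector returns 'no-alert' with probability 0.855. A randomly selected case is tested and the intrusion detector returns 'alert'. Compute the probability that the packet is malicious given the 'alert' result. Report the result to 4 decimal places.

Write H for 'the packet is malicious'. Prior odds H:¬H = 0.105/0.895 = 0.11732. For the 'alert' outcome, the likelihood ratio is 0.876/0.145 = 6.0414.
Posterior odds = 0.11732 × 6.0414 = 0.70877, so P(H|E) = 0.70877/(1+0.70877) = 0.4148.

P(H | E) ≈ 0.4148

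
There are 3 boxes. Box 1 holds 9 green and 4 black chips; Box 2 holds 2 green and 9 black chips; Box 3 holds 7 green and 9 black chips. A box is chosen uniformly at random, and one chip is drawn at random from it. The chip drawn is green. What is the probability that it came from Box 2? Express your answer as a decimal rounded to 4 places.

Posterior probability ≈ 0.1386

P(green|Box 1) = 0.6923; P(green|Box 2) = 0.1818; P(green|Box 3) = 0.4375.
Prior × likelihood for each source: 0.333333·0.6923=0.2308, 0.333333·0.1818=0.06061, 0.333333·0.4375=0.1458. Summing gives P(green) = 0.43721.
P(Box 2 | green) = 0.06061 / 0.43721 = 0.1386.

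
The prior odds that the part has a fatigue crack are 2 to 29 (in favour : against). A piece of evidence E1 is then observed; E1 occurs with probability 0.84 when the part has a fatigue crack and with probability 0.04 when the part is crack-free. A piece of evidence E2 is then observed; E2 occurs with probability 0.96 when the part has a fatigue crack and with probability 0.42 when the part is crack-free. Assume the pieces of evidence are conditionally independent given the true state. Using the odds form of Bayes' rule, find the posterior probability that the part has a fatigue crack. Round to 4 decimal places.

Posterior probability ≈ 0.7680

Prior odds = 2/29 = 0.068966. In log-odds, ln(0.068966) = -2.6741.
Add log likelihood ratios: ln(21.000) + ln(2.2857) = 3.8712.
Posterior log-odds = 1.1971, so posterior odds = exp(1.1971) = 3.3103. Converting, P(H|E) = 3.3103/4.3103 = 0.7680.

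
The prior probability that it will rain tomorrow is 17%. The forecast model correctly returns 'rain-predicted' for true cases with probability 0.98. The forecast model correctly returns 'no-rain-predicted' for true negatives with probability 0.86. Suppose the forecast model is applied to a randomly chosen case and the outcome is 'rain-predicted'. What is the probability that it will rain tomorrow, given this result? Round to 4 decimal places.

P(H | E) ≈ 0.5891

Let H be the event that it will rain tomorrow. P(H) = 0.17, so P(¬H) = 0.83. With E the 'rain-predicted' result, P(E|H) = 0.98 and P(E|¬H) = 0.14.
P(E) = 0.98·0.17 + 0.14·0.83 = 0.16660 + 0.11620 = 0.28280.
By Bayes' theorem, P(H|E) = 0.16660 / 0.28280 = 0.5891.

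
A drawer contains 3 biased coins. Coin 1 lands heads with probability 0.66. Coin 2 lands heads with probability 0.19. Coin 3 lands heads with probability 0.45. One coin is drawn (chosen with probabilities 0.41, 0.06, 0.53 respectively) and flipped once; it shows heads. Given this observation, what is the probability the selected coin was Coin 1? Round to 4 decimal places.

Posterior probability ≈ 0.5199

Tabulate prior·likelihood by source: [1] prior 0.41, lik 0.66, product 0.2706; [2] prior 0.06, lik 0.19, product 0.01140; [3] prior 0.53, lik 0.45, product 0.2385.
Normalizing constant = 0.52050; the posterior for Coin 1 is its product over the sum, 0.2706/0.52050 = 0.5199.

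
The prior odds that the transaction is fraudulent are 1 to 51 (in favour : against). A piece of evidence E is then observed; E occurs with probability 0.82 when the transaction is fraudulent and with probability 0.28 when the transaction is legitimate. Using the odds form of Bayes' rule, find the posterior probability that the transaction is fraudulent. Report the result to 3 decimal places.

Posterior probability ≈ 0.054

Prior odds = 1/51 = 0.019608.
Likelihood ratio for E = 0.82/0.28 = 2.9286.
Posterior odds = prior odds × LR = 0.057423.
Posterior probability = odds/(1+odds) = 0.057423/1.0574 = 0.054.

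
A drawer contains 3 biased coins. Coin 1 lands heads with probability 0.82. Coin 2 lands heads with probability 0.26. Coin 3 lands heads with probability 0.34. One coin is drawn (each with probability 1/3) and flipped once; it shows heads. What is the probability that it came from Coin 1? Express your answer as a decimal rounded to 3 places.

Posterior probability ≈ 0.577

P(heads|C1) = 0.82; P(heads|C2) = 0.26; P(heads|C3) = 0.34.
Prior × likelihood for each source: 0.333333·0.82=0.2733, 0.333333·0.26=0.08667, 0.333333·0.34=0.1133. Summing gives P(heads) = 0.47333.
P(Coin 1 | heads) = 0.2733 / 0.47333 = 0.577.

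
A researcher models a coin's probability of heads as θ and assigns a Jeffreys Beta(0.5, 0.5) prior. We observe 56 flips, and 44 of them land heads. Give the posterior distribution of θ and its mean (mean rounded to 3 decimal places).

Posterior: Beta(44.5, 12.5); mean ≈ 0.781

Observing 44 successes and 12 failures updates Beta(0.5, 0.5) by adding the success and failure counts to the two shape parameters: α = 0.5+44 = 44.5, β = 0.5+12 = 12.5.
Posterior mean = α/(α+β) = 44.5/57 = 0.781.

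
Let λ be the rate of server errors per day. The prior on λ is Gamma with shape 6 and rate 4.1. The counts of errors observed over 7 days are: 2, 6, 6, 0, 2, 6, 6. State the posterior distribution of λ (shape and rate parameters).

Posterior: Gamma(shape=34, rate=11.1)

The Poisson likelihood adds the total count to the shape and the number of exposure periods to the rate. Here ∑xᵢ = 28 and n = 7, so shape 6→34 and rate 4.1→11.1.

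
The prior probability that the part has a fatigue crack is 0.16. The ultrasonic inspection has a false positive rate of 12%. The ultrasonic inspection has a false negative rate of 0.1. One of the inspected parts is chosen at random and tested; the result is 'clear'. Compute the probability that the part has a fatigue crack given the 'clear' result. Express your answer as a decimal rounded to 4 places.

Let H be the event that the part has a fatigue crack. P(H) = 0.16, so P(¬H) = 0.84. With E the 'clear' result, P(E|H) = 0.1 and P(E|¬H) = 0.88.
P(E) = 0.1·0.16 + 0.88·0.84 = 0.016000 + 0.73920 = 0.75520.
By Bayes' theorem, P(H|E) = 0.016000 / 0.75520 = 0.0212.

P(H | E) ≈ 0.0212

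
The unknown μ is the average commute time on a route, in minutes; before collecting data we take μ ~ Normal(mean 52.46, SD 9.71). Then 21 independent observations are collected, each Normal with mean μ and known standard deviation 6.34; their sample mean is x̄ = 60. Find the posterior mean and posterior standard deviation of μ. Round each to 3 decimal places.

Posterior mean ≈ 59.850; posterior SD ≈ 1.370

With known σ, the Normal prior is conjugate. Weight on the data is w = (n/σ²)/(n/σ² + 1/τ₀²) = 0.522445/(0.522445+0.0106062) = 0.98010.
Posterior mean = w·x̄ + (1−w)·μ₀ = 0.98010·60 + 0.019897·52.46 = 59.850. Posterior variance = 1/(0.522445+0.0106062) = 1.87599, so SD = 1.370.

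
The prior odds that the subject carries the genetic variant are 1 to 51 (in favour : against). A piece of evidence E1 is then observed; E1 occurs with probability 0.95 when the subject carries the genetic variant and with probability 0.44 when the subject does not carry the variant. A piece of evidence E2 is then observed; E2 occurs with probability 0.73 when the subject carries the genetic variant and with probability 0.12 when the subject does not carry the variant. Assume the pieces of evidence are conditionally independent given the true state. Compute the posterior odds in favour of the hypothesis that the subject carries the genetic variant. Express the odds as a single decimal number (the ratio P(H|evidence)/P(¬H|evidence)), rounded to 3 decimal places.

Posterior odds ≈ 0.258

Prior odds = 1/51 = 0.019608.
Likelihood ratio for E1 = 0.95/0.44 = 2.1591.
Likelihood ratio for E2 = 0.73/0.12 = 6.0833.
Posterior odds = prior odds × LR₁ × LR₂ = 0.25754.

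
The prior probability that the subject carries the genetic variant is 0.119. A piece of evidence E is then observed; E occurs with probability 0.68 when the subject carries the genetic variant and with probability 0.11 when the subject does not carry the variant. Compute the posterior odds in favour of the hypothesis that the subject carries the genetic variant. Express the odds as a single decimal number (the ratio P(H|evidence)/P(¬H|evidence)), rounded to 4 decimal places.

Posterior odds ≈ 0.8350

Prior odds = 0.119/(1−0.119) = 0.13507. In log-odds, ln(0.13507) = -2.0019.
Add log likelihood ratio: ln(6.1818) = 1.8216.
Posterior log-odds = -0.18032, so posterior odds = exp(-0.18032) = 0.83500.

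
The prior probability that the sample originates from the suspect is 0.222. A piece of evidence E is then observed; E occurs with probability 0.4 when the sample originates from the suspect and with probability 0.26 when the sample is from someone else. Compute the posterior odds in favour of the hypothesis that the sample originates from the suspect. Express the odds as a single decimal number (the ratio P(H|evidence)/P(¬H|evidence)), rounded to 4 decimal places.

Prior odds = 0.222/(1−0.222) = 0.28535.
Likelihood ratio for E = 0.4/0.26 = 1.5385.
Posterior odds = prior odds × LR = 0.43900.

Posterior odds ≈ 0.4390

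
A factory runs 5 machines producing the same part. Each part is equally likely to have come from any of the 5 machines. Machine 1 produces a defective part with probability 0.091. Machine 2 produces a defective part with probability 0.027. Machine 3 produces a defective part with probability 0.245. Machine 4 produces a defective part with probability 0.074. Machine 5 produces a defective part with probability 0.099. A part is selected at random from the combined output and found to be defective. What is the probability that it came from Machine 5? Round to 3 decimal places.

Posterior probability ≈ 0.185

P(defective|M1) = 0.091; P(defective|M2) = 0.027; P(defective|M3) = 0.245; P(defective|M4) = 0.074; P(defective|M5) = 0.099.
Prior × likelihood for each source: 0.2·0.091=0.01820, 0.2·0.027=0.005400, 0.2·0.245=0.04900, 0.2·0.074=0.01480, 0.2·0.099=0.01980. Summing gives P(defective) = 0.10720.
P(Machine 5 | defective) = 0.01980 / 0.10720 = 0.185.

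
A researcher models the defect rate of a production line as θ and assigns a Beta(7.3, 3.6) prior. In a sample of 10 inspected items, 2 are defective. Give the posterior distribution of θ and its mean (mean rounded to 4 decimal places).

The binomial likelihood is conjugate to the Beta prior: with 2 successes and 8 failures, the posterior is Beta(7.3+2, 3.6+8) = Beta(9.3, 11.6).
E[θ | data] = 9.3/(9.3+11.6) = 0.4450.

Posterior: Beta(9.3, 11.6); mean ≈ 0.4450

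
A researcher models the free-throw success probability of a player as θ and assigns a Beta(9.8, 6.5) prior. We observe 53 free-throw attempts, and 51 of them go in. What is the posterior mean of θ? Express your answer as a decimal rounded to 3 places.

Posterior mean ≈ 0.877

Observing 51 successes and 2 failures updates Beta(9.8, 6.5) by adding the success and failure counts to the two shape parameters: α = 9.8+51 = 60.8, β = 6.5+2 = 8.5.
Posterior mean = α/(α+β) = 60.8/69.3 = 0.877.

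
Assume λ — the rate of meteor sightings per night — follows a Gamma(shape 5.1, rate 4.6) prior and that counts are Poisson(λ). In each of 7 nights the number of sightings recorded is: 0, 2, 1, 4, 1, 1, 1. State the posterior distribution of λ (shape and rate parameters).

The Poisson likelihood adds the total count to the shape and the number of exposure periods to the rate. Here ∑xᵢ = 10 and n = 7, so shape 5.1→15.1 and rate 4.6→11.6.

Posterior: Gamma(shape=15.1, rate=11.6)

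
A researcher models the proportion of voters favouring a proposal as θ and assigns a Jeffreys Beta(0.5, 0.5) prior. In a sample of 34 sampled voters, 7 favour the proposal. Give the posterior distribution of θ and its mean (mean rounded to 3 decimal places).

The binomial likelihood is conjugate to the Beta prior: with 7 successes and 27 failures, the posterior is Beta(0.5+7, 0.5+27) = Beta(7.5, 27.5).
Posterior mean = α/(α+β) = 7.5/35 = 0.214.

Posterior: Beta(7.5, 27.5); mean ≈ 0.214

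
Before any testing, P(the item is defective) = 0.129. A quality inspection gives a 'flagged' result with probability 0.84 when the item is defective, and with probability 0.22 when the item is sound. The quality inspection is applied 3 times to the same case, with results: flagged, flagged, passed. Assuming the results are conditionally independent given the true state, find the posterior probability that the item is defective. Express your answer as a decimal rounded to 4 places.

Posterior P(H) ≈ 0.3070

Let H be the event that the item is defective; start with P(H) = 0.129. P('flagged'|H) = 0.84, P('flagged'|¬H) = 0.22.
Update on result 1 ('flagged'): P(H) ← 0.84·0.1290 / (0.84·0.1290 + 0.22·0.8710) = 0.10836/0.29998 = 0.3612.
Update on result 2 ('flagged'): P(H) ← 0.84·0.3612 / (0.84·0.3612 + 0.22·0.6388) = 0.30343/0.44396 = 0.6835.
Update on result 3 ('passed'): P(H) ← 0.16·0.6835 / (0.16·0.6835 + 0.78·0.3165) = 0.10935/0.35625 = 0.3070.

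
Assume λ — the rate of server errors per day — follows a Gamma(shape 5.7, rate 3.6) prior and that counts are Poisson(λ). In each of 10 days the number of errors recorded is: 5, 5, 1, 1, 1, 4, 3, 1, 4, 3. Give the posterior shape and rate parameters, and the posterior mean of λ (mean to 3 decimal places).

Total count ∑xᵢ = 28 over n = 10 days.
Gamma is conjugate to the Poisson likelihood: posterior is Gamma(shape = 5.7+28 = 33.7, rate = 3.6+10 = 13.6).
Posterior mean = shape/rate = 33.7/13.6 = 2.478.

Posterior: Gamma(shape=33.7, rate=13.6); mean ≈ 2.478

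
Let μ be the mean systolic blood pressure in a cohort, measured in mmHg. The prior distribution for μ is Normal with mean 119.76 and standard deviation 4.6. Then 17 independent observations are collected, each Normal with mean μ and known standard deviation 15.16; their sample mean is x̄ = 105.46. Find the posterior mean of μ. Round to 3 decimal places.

Posterior mean ≈ 111.035

With known σ, the Normal prior is conjugate. Weight on the data is w = (n/σ²)/(n/σ² + 1/τ₀²) = 0.0739691/(0.0739691+0.0472590) = 0.61016.
Posterior mean = w·x̄ + (1−w)·μ₀ = 0.61016·105.46 + 0.38984·119.76 = 111.035.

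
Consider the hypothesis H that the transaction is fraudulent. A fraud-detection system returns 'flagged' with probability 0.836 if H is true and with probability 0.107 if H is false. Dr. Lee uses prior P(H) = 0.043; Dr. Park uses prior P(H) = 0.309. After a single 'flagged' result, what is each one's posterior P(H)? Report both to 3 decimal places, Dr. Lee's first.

P('+'|H) = 0.836, P('+'|¬H) = 0.107.
Dr. Lee: numerator 0.836·0.043 = 0.035948; evidence = 0.035948+0.107·0.957 = 0.13835; posterior = 0.260.
Dr. Park: numerator 0.836·0.309 = 0.25832; evidence = 0.25832+0.107·0.691 = 0.33226; posterior = 0.777.

Dr. Lee: 0.260; Dr. Park: 0.777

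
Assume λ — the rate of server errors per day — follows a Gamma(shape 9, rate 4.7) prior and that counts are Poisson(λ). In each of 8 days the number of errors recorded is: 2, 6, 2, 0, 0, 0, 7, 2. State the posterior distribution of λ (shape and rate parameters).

The Poisson likelihood adds the total count to the shape and the number of exposure periods to the rate. Here ∑xᵢ = 19 and n = 8, so shape 9→28 and rate 4.7→12.7.

Posterior: Gamma(shape=28, rate=12.7)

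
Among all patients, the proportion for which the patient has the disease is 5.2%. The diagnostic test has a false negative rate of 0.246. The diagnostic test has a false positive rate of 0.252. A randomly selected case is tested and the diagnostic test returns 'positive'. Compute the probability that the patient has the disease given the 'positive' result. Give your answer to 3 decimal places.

Write H for 'the patient has the disease'. Prior odds H:¬H = 0.052/0.948 = 0.054852. For the 'positive' outcome, the likelihood ratio is 0.754/0.252 = 2.9921.
Posterior odds = 0.054852 × 2.9921 = 0.16412, so P(H|E) = 0.16412/(1+0.16412) = 0.141.

P(H | E) ≈ 0.141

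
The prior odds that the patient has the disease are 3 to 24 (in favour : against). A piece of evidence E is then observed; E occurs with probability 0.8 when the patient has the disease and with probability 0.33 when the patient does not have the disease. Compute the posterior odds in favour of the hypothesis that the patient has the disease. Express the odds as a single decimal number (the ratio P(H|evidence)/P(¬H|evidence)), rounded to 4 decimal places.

Posterior odds ≈ 0.3030

Prior odds = 3/24 = 0.12500.
Likelihood ratio for E = 0.8/0.33 = 2.4242.
Posterior odds = prior odds × LR = 0.30303.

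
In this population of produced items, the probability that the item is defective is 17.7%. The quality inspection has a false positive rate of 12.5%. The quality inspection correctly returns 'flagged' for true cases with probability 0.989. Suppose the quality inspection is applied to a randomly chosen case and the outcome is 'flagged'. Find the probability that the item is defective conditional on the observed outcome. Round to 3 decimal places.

P(H | E) ≈ 0.630

Let H be the event that the item is defective. P(H) = 0.177, so P(¬H) = 0.823. With E the 'flagged' result, P(E|H) = 0.989 and P(E|¬H) = 0.125.
P(E) = 0.989·0.177 + 0.125·0.823 = 0.17505 + 0.10287 = 0.27793.
By Bayes' theorem, P(H|E) = 0.17505 / 0.27793 = 0.630.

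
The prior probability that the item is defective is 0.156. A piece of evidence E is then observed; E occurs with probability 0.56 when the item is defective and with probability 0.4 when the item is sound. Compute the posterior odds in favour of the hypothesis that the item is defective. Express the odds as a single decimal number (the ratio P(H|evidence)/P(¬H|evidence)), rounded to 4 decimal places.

Posterior odds ≈ 0.2588

Prior odds = 0.156/(1−0.156) = 0.18483.
Likelihood ratio for E = 0.56/0.4 = 1.4000.
Posterior odds = prior odds × LR = 0.25877.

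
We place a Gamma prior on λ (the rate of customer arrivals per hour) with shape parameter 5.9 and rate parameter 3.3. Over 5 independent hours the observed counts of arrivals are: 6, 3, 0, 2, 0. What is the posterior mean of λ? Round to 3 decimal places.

Posterior mean ≈ 2.036

Total count ∑xᵢ = 11 over n = 5 hours.
Gamma is conjugate to the Poisson likelihood: posterior is Gamma(shape = 5.9+11 = 16.9, rate = 3.3+5 = 8.3).
E[λ | data] = 16.9/8.3 = 2.036.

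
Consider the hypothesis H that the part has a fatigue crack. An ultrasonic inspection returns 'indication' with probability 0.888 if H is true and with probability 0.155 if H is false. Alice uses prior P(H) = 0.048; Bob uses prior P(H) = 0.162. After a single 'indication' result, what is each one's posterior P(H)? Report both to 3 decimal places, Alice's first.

Alice: 0.224; Bob: 0.526

The likelihood ratio for an 'indication' result is 0.888/0.155 = 5.7290.
Alice: prior odds 0.048/0.952 = 0.050420; posterior odds 0.28886; posterior probability 0.224.
Bob: prior odds 0.162/0.838 = 0.19332; posterior odds 1.1075; posterior probability 0.526.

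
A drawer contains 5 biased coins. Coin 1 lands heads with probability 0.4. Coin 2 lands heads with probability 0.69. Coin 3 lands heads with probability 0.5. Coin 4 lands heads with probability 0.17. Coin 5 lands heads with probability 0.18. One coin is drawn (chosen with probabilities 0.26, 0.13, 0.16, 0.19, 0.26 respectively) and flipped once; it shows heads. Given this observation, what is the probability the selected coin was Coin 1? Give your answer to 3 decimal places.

Tabulate prior·likelihood by source: [1] prior 0.26, lik 0.4, product 0.1040; [2] prior 0.13, lik 0.69, product 0.08970; [3] prior 0.16, lik 0.5, product 0.08000; [4] prior 0.19, lik 0.17, product 0.03230; [5] prior 0.26, lik 0.18, product 0.04680.
Normalizing constant = 0.35280; the posterior for Coin 1 is its product over the sum, 0.1040/0.35280 = 0.295.

Posterior probability ≈ 0.295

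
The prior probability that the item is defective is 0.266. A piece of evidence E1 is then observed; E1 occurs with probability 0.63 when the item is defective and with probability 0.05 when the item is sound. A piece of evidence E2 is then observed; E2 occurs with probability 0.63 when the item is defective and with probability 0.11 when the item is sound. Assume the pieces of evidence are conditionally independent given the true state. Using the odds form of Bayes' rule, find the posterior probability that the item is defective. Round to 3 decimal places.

Prior odds = 0.266/(1−0.266) = 0.36240.
Likelihood ratio for E1 = 0.63/0.05 = 12.600.
Likelihood ratio for E2 = 0.63/0.11 = 5.7273.
Posterior odds = prior odds × LR₁ × LR₂ = 26.152.
Posterior probability = odds/(1+odds) = 26.152/27.152 = 0.963.

Posterior probability ≈ 0.963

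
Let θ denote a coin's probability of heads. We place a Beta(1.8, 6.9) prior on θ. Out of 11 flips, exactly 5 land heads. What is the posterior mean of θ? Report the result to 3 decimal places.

Posterior mean ≈ 0.345

The binomial likelihood is conjugate to the Beta prior: with 5 successes and 6 failures, the posterior is Beta(1.8+5, 6.9+6) = Beta(6.8, 12.9).
Posterior mean = α/(α+β) = 6.8/19.7 = 0.345.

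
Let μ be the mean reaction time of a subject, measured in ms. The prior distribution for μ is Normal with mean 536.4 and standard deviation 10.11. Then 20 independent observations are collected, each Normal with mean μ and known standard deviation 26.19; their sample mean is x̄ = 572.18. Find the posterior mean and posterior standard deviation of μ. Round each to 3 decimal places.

Posterior mean ≈ 563.191; posterior SD ≈ 5.067

With known σ, the Normal prior is conjugate. Weight on the data is w = (n/σ²)/(n/σ² + 1/τ₀²) = 0.0291581/(0.0291581+0.00978358) = 0.74876.
Posterior mean = w·x̄ + (1−w)·μ₀ = 0.74876·572.18 + 0.25124·536.4 = 563.191. Posterior variance = 1/(0.0291581+0.00978358) = 25.6794, so SD = 5.067.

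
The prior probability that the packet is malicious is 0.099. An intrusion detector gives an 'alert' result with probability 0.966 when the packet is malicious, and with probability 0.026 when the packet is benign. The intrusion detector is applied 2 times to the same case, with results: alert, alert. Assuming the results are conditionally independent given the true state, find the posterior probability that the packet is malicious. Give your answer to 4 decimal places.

With H the event that the packet is malicious, the joint likelihood of the observed sequence is P(data|H) = 0.966·0.966 = 0.93316 and P(data|¬H) = 0.026·0.026 = 0.00067600.
Bayes: P(H|data) = 0.099·0.93316 / (0.099·0.93316 + 0.901·0.00067600) = 0.092382/0.092992 = 0.9935.

Posterior P(H) ≈ 0.9935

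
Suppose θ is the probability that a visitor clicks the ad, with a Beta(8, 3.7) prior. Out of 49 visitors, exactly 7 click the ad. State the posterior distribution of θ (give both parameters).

Observing 7 successes and 42 failures updates Beta(8, 3.7) by adding the success and failure counts to the two shape parameters: α = 8+7 = 15, β = 3.7+42 = 45.7.

Posterior: Beta(15, 45.7)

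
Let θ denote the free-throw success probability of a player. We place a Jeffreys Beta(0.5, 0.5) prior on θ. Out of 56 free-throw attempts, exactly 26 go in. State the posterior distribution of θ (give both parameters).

Posterior: Beta(26.5, 30.5)

Observing 26 successes and 30 failures updates Beta(0.5, 0.5) by adding the success and failure counts to the two shape parameters: α = 0.5+26 = 26.5, β = 0.5+30 = 30.5.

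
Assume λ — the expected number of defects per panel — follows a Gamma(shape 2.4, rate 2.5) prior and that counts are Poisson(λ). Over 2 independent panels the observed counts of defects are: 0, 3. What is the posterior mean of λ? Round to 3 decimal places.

Posterior mean ≈ 1.200

The Poisson likelihood adds the total count to the shape and the number of exposure periods to the rate. Here ∑xᵢ = 3 and n = 2, so shape 2.4→5.4 and rate 2.5→4.5.
E[λ | data] = 5.4/4.5 = 1.200.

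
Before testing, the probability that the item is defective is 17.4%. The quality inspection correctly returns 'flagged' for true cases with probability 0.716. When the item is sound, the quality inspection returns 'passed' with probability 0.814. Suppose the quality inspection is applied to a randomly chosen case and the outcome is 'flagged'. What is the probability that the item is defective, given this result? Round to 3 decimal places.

Write H for 'the item is defective'. Prior odds H:¬H = 0.174/0.826 = 0.21065. For the 'flagged' outcome, the likelihood ratio is 0.716/0.186 = 3.8495.
Posterior odds = 0.21065 × 3.8495 = 0.81090, so P(H|E) = 0.81090/(1+0.81090) = 0.448.

P(H | E) ≈ 0.448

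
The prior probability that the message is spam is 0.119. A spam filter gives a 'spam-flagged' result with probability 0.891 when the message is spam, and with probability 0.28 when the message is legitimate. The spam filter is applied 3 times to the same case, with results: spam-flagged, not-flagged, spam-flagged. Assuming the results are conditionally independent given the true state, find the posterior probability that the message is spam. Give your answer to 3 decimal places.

Posterior P(H) ≈ 0.172

With H the event that the message is spam, the joint likelihood of the observed sequence is P(data|H) = 0.891·0.109·0.891 = 0.086533 and P(data|¬H) = 0.28·0.72·0.28 = 0.056448.
Bayes: P(H|data) = 0.119·0.086533 / (0.119·0.086533 + 0.881·0.056448) = 0.010297/0.060028 = 0.1715.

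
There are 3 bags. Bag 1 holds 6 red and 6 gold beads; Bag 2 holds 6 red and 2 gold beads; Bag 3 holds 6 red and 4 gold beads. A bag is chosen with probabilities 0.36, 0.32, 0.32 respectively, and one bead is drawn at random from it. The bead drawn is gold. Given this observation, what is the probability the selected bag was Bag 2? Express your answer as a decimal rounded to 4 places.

Posterior probability ≈ 0.2062

P(gold|Bag 1) = 0.5; P(gold|Bag 2) = 0.25; P(gold|Bag 3) = 0.4.
Prior × likelihood for each source: 0.36·0.5=0.1800, 0.32·0.25=0.08000, 0.32·0.4=0.1280. Summing gives P(gold) = 0.38800.
P(Bag 2 | gold) = 0.08000 / 0.38800 = 0.2062.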